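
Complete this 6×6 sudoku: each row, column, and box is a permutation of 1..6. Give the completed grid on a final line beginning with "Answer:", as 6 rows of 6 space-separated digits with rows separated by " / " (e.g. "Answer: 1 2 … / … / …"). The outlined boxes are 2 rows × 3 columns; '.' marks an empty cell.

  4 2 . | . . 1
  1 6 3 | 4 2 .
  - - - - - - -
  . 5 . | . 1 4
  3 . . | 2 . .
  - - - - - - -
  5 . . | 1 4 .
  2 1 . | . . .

Step 1. [r5c3∈{6}] r5c3's peers cover all but 6, so r5c3=6.
Step 2. [r2c6∈{5}] only 5 remains possible at r2c6, so r2c6=5.
Step 3. [r3c4∈{3,6}] 3 has one home in row 3: r3c4 ⇒ r3c4=3.
Step 4. [r4c6∈{6}] r4c6 has the single candidate 6 ⇒ r4c6=6.
Step 5. [r6c6∈{3}] r6c6 is down to just 3. So r6c6=3.
Step 6. [r1c4∈{6}] r1c4's peers cover all but 6. So r1c4=6.
Step 7. [r6c5∈{5,6}] across row 6, 6 lands solely at r6c5. So r6c5=6.
Step 8. [r6c3∈{4}] nothing but 4 survives at r6c3, so r6c3=4.
Step 9. [r3c3∈{2}] r3c3 has the single candidate 2 ⇒ r3c3=2.
Step 10. [r4c2∈{4}] r4c2 is down to just 4, so r4c2=4.
Step 11. [r6c4∈{5}] only 5 remains possible at r6c4, so r6c4=5.
Step 12. [r4c5∈{5}] r4c5 has the single candidate 5. So r4c5=5.
Step 13. [r4c3∈{1}] r4c3 is down to just 1. So r4c3=1.
Step 14. [r1c5∈{3}] nothing but 3 survives at r1c5, so r1c5=3.
Step 15. [r1c3∈{5}] r1c3 has the single candidate 5. So r1c3=5.
Step 16. [r5c6∈{2}] r5c6 has the single candidate 2 ⇒ r5c6=2.
Step 17. [r5c2∈{3}] only 3 remains possible at r5c2. So r5c2=3.
Step 18. [r3c1∈{6}] r3c1's peers cover all but 6. So r3c1=6.

Answer: 4 2 5 6 3 1 / 1 6 3 4 2 5 / 6 5 2 3 1 4 / 3 4 1 2 5 6 / 5 3 6 1 4 2 / 2 1 4 5 6 3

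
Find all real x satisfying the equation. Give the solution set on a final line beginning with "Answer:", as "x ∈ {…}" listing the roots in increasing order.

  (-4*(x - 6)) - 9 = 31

Step 1. [(-4*(x - 6)) - 9 = 31] the outer -9 inverts by adding 9 ⇒ sub: -4*(x - 6) = 40.
Step 2. [-4*(x - 6) = 40] divide by the outer -4, so div: x - 6 = -10.
Step 3. [x - 6 = -10] peel the -6: add 6 from each side, so sub: x = -4.

Answer: x ∈ {-4}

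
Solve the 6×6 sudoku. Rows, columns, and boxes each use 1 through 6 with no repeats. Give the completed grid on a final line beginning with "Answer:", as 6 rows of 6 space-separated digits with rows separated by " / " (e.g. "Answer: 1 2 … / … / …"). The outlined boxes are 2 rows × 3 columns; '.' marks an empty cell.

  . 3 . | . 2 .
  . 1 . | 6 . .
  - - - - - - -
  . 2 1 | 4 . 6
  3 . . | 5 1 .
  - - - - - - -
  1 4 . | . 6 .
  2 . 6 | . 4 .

Step 1. [r2c5∈{3,5}] in col 5, 5 fits only at r2c5, so r2c5=5.
Step 2. [r2c1∈{4}] r2c1 is down to just 4, so r2c1=4.
Step 3. [r5c3∈{3,5}] 3 has one home in col 3: r5c3 ⇒ r5c3=3.
Step 4. [r6c4∈{1,3}] r6c4 is the only open cell in col 4 admitting 3, so r6c4=3.
Step 5. [r6c6∈{1,5}] across row 6, 1 lands solely at r6c6 ⇒ r6c6=1.
Step 6. [r1c1∈{5,6}] 6 has one home in row 1: r1c1, so r1c1=6.
Step 7. [r5c4∈{2}] r5c4 is down to just 2 ⇒ r5c4=2.
Step 8. [r6c2∈{5}] r6c2 has the single candidate 5 ⇒ r6c2=5.
Step 9. [r5c6∈{5}] r5c6 is down to just 5, so r5c6=5.
Step 10. [r4c6∈{2}] r4c6 is down to just 2 ⇒ r4c6=2.
Step 11. [r4c2∈{6}] nothing but 6 survives at r4c2, so r4c2=6.
Step 12. [r1c4∈{1}] r1c4 is down to just 1. So r1c4=1.
Step 13. [r1c6∈{4}] nothing but 4 survives at r1c6 ⇒ r1c6=4.
Step 14. [r4c3∈{4}] r4c3's peers cover all but 4. So r4c3=4.
Step 15. [r2c6∈{3}] nothing but 3 survives at r2c6, so r2c6=3.
Step 16. [r3c5∈{3}] only 3 remains possible at r3c5. So r3c5=3.
Step 17. [r1c3∈{5}] r1c3 has the single candidate 5. So r1c3=5.
Step 18. [r2c3∈{2}] nothing but 2 survives at r2c3. So r2c3=2.
Step 19. [r3c1∈{5}] r3c1's peers cover all but 5. So r3c1=5.

Answer: 6 3 5 1 2 4 / 4 1 2 6 5 3 / 5 2 1 4 3 6 / 3 6 4 5 1 2 / 1 4 3 2 6 5 / 2 5 6 3 4 1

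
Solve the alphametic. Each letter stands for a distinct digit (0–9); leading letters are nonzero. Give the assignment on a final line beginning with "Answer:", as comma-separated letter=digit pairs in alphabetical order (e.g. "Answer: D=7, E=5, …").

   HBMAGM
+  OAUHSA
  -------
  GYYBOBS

Step 1. [col 1: M + A ≡ S (mod 10)] several values work for A in column 1 (M + A ≡ S (mod 10), carry-in 0); try A=5 ⇒ A=5.
Step 2. [col 1: M + A ≡ S (mod 10)] several values work for S in column 1 (M + A ≡ S (mod 10), carry-in 0); try S=4. So S=4.
Step 3. [G] adding two 6-digit numbers gives at most 6+1 digits, and here it does — G is that final carry and must be 1. So G=1.
Step 4. [col 1: M + A ≡ S (mod 10)] column 1 reads M+A+carry(0)=S with A=5, S=4; with digits 1,4,5 already taken and all letters distinct, the only value for M is 9, so M=9.
Step 5. [col 2: G + S ≡ B (mod 10)] in column 2 we have G+S≡B with carry-in 1; given G=1, S=4 and digits 1,4,5,9 already taken and all letters distinct, that pins B to 6 ⇒ B=6.
Step 6. [col 3: A + H ≡ O (mod 10)] several values work for O in column 3 (A + H ≡ O (mod 10), carry-in 0); try O=8 ⇒ O=8.
Step 7. [col 3: A + H ≡ O (mod 10)] column 3: given A=5, O=8, carry-in 0, and digits 1,4,5,6,8,9 already taken and all letters distinct, A+H≡O (mod 10) forces H=3, so H=3.
Step 8. [col 4: M + U ≡ B (mod 10)] column 4: given M=9, B=6, carry-in 0, and digits 1,3,4,5,6,8,9 already taken and all letters distinct, M+U≡B (mod 10) forces U=7. So U=7.
Step 9. [col 5: B + A ≡ Y (mod 10)] in column 5 we have B+A≡Y with carry-in 1; given B=6, A=5 and digits 1,3,4,5,6,7,8,9 already taken and all letters distinct, that pins Y to 2, so Y=2.

Answer: A=5, B=6, G=1, H=3, M=9, O=8, S=4, U=7, Y=2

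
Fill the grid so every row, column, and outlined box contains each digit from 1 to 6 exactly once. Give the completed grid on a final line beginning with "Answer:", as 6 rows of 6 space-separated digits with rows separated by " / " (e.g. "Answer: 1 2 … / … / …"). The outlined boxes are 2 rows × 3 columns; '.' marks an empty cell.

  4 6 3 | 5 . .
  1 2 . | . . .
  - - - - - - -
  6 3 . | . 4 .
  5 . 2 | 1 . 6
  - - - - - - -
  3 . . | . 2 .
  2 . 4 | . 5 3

Step 1. [r5c6∈{1,4}] 1 has one home in box 6: r5c6. So r5c6=1.
Step 2. [r2c4∈{3,4,6}] in col 4, 3 fits only at r2c4 ⇒ r2c4=3.
Step 3. [r5c3∈{5,6}] across col 3, 6 lands solely at r5c3, so r5c3=6.
Step 4. [r3c6∈{2,5}] 5 has one home in row 3: r3c6, so r3c6=5.
Step 5. [r4c5∈{3}] r4c5 has the single candidate 3 ⇒ r4c5=3.
Step 6. [r2c3∈{5}] r2c3 has the single candidate 5. So r2c3=5.
Step 7. [r3c4∈{2}] nothing but 2 survives at r3c4. So r3c4=2.
Step 8. [r4c2∈{4}] nothing but 4 survives at r4c2. So r4c2=4.
Step 9. [r5c2∈{5}] r5c2's peers cover all but 5 ⇒ r5c2=5.
Step 10. [r2c6∈{4}] only 4 remains possible at r2c6, so r2c6=4.
Step 11. [r2c5∈{6}] nothing but 6 survives at r2c5 ⇒ r2c5=6.
Step 12. [r5c4∈{4}] r5c4 has the single candidate 4. So r5c4=4.
Step 13. [r1c6∈{2}] nothing but 2 survives at r1c6, so r1c6=2.
Step 14. [r6c4∈{6}] r6c4 is down to just 6 ⇒ r6c4=6.
Step 15. [r1c5∈{1}] only 1 remains possible at r1c5. So r1c5=1.
Step 16. [r6c2∈{1}] r6c2 has the single candidate 1 ⇒ r6c2=1.
Step 17. [r3c3∈{1}] r3c3 is down to just 1. So r3c3=1.

Answer: 4 6 3 5 1 2 / 1 2 5 3 6 4 / 6 3 1 2 4 5 / 5 4 2 1 3 6 / 3 5 6 4 2 1 / 2 1 4 6 5 3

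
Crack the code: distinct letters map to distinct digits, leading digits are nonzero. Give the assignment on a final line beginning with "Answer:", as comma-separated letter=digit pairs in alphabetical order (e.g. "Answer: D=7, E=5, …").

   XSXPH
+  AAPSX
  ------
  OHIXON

Step 1. [col 1: H + X ≡ N (mod 10)] column 1 (H + X ≡ N (mod 10), carry-in 0) doesn't pin N yet; pick N=8 and continue ⇒ N=8.
Step 2. [O] adding two 5-digit numbers gives at most 5+1 digits, and here it does — O is that final carry and must be 1. So O=1.
Step 3. [col 1: H + X ≡ N (mod 10)] no forcing yet in column 1 (carry-in 0); H=3 is free and consistent — try it. So H=3.
Step 4. [col 1: H + X ≡ N (mod 10)] column 1: given H=3, N=8, carry-in 0, and digits 1,3,8 already taken and all letters distinct, H+X≡N (mod 10) forces X=5. So X=5.
Step 5. [col 2: P + S ≡ O (mod 10)] P=9 is one option consistent with column 2 (P + S ≡ O (mod 10), carry-in 0) — take it. So P=9.
Step 6. [col 2: P + S ≡ O (mod 10)] from column 2 (P=9, O=1, carry-in 0, digits 1,3,5,8,9 already taken and all letters distinct): S must equal 2. So S=2.
Step 7. [col 4: S + A ≡ I (mod 10)] A=7 is one option consistent with column 4 (S + A ≡ I (mod 10), carry-in 1) — take it, so A=7.
Step 8. [col 4: S + A ≡ I (mod 10)] from column 4 (S=2, A=7, carry-in 1, digits 1,2,3,5,7,8,9 already taken and all letters distinct): I must equal 0 ⇒ I=0.

Answer: A=7, H=3, I=0, N=8, O=1, P=9, S=2, X=5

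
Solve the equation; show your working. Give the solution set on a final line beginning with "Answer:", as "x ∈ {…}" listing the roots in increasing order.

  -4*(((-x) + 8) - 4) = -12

Step 1. [-4*(((-x) + 8) - 4) = -12] leading coefficient -4: divide by -4 ⇒ div: ((-x) + 8) - 4 = 3.
Step 2. [((-x) + 8) - 4 = 3] the outer -4 inverts by adding 4 ⇒ sub: (-x) + 8 = 7.
Step 3. [(-x) + 8 = 7] subtract 8: x sits inside (… + 8) ⇒ sub: -x = -1.
Step 4. [-x = -1] flip signs both sides, so neg: x = 1.

Answer: x ∈ {1}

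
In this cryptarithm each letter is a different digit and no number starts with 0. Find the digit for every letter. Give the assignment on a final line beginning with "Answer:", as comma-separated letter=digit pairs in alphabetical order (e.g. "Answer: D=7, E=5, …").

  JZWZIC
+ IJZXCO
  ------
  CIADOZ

Step 1. [col 1: C + O ≡ Z (mod 10)] Z=2 is one option consistent with column 1 (C + O ≡ Z (mod 10), carry-in 0) — take it. So Z=2.
Step 2. [col 1: C + O ≡ Z (mod 10)] column 1 (C + O ≡ Z (mod 10), carry-in 0) doesn't pin O yet; pick O=4 and continue, so O=4.
Step 3. [col 1: C + O ≡ Z (mod 10)] column 1 reads C+O+carry(0)=Z with O=4, Z=2; with digits 2,4 already taken and all letters distinct, the only value for C is 8, so C=8.
Step 4. [col 2: I + C ≡ O (mod 10)] column 2: given C=8, O=4, carry-in 1, and digits 2,4,8 already taken and all letters distinct, I+C≡O (mod 10) forces I=5. So I=5.
Step 5. [col 3: Z + X ≡ D (mod 10)] D=0 is one option consistent with column 3 (Z + X ≡ D (mod 10), carry-in 1) — take it. So D=0.
Step 6. [col 3: Z + X ≡ D (mod 10)] column 3: given Z=2, D=0, carry-in 1, and digits 0,2,4,5,8 already taken and all letters distinct, Z+X≡D (mod 10) forces X=7, so X=7.
Step 7. [col 4: W + Z ≡ A (mod 10)] column 4 (W + Z ≡ A (mod 10), carry-in 1) doesn't pin A yet; pick A=9 and continue ⇒ A=9.
Step 8. [col 4: W + Z ≡ A (mod 10)] column 4: given Z=2, A=9, carry-in 1, and digits 0,2,4,5,7,8,9 already taken and all letters distinct, W+Z≡A (mod 10) forces W=6. So W=6.
Step 9. [col 5: Z + J ≡ I (mod 10)] column 5 reads Z+J+carry(0)=I with Z=2, I=5; with digits 0,2,4,5,6,7,8,9 already taken and all letters distinct, the only value for J is 3 ⇒ J=3.

Answer: A=9, C=8, D=0, I=5, J=3, O=4, W=6, X=7, Z=2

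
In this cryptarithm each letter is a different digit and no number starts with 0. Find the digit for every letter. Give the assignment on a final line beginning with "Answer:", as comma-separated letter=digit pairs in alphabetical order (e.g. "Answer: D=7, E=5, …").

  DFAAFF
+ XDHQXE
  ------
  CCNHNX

Step 1. [col 1: F + E ≡ X (mod 10)] no forcing yet in column 1 (carry-in 0); X=7 is free and consistent — try it, so X=7.
Step 2. [col 1: F + E ≡ X (mod 10)] E=1 is one option consistent with column 1 (F + E ≡ X (mod 10), carry-in 0) — take it, so E=1.
Step 3. [col 1: F + E ≡ X (mod 10)] in column 1 we have F+E≡X with carry-in 0; given E=1, X=7 and digits 1,7 already taken and all letters distinct, that pins F to 6, so F=6.
Step 4. [col 2: F + X ≡ N (mod 10)] from column 2 (F=6, X=7, carry-in 0, digits 1,6,7 already taken and all letters distinct): N must equal 3. So N=3.
Step 5. [col 3: A + Q ≡ H (mod 10)] column 3 (A + Q ≡ H (mod 10), carry-in 1) doesn't pin H yet; pick H=4 and continue ⇒ H=4.
Step 6. [col 3: A + Q ≡ H (mod 10)] column 3 (A + Q ≡ H (mod 10), carry-in 1) doesn't pin Q yet; pick Q=5 and continue ⇒ Q=5.
Step 7. [col 3: A + Q ≡ H (mod 10)] from column 3 (Q=5, H=4, carry-in 1, digits 1,3,4,5,6,7 already taken and all letters distinct): A must equal 8. So A=8.
Step 8. [col 5: F + D ≡ C (mod 10)] from column 5 (F=6, carry-in 1, digits 1,3,4,5,6,7,8 already taken and all letters distinct): C must equal 9. So C=9.
Step 9. [col 5: F + D ≡ C (mod 10)] from column 5 (F=6, C=9, carry-in 1, digits 1,3,4,5,6,7,8,9 already taken and all letters distinct): D must equal 2. So D=2.

Answer: A=8, C=9, D=2, E=1, F=6, H=4, N=3, Q=5, X=7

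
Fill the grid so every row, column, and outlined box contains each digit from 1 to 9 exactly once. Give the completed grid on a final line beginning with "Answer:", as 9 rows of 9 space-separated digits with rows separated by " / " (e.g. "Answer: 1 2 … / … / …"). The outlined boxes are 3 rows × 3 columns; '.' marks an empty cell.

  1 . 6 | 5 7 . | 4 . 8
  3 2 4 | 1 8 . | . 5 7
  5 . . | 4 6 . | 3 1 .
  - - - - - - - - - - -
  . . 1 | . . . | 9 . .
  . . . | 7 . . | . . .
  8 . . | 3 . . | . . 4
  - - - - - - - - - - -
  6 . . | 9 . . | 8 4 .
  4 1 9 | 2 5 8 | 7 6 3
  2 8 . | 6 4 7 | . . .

Step 1. [r4c5∈{2}] nothing but 2 survives at r4c5 ⇒ r4c5=2.
Step 2. [r1c2∈{9}] nothing but 9 survives at r1c2 ⇒ r1c2=9.
Step 3. [r4c1∈{7}] nothing but 7 survives at r4c1. So r4c1=7.
Step 4. [r7c9∈{1,2,5}] row 7 places 2 nowhere but r7c9 ⇒ r7c9=2.
Step 5. [r9c3∈{3,5}] in row 9, 3 fits only at r9c3 ⇒ r9c3=3.
Step 6. [r2c6∈{9}] r2c6's peers cover all but 9, so r2c6=9.
Step 7. [r5c8∈{2,3,8}] across row 5, 8 lands solely at r5c8. So r5c8=8.
Step 8. [r5c2∈{3,4,5,6}] in row 5, 3 fits only at r5c2, so r5c2=3.
Step 9. [r5c6∈{1,4,5,6}] across row 5, 4 lands solely at r5c6. So r5c6=4.
Step 10. [r1c6∈{2,3}] r1c6 is the only open cell in row 1 admitting 3 ⇒ r1c6=3.
Step 11. [r2c7∈{6}] r2c7 has the single candidate 6 ⇒ r2c7=6.
Step 12. [r5c9∈{1,5,6}] 6 has one home in row 5: r5c9. So r5c9=6.
Step 13. [r4c9∈{5}] nothing but 5 survives at r4c9, so r4c9=5.
Step 14. [r5c3∈{2,5}] row 5 places 5 nowhere but r5c3 ⇒ r5c3=5.
Step 15. [r5c7∈{1,2}] row 5 places 2 nowhere but r5c7. So r5c7=2.
Step 16. [r5c5∈{1,9}] 1 has one home in row 5: r5c5. So r5c5=1.
Step 17. [r6c2∈{6}] r6c2 has the single candidate 6 ⇒ r6c2=6.
Step 18. [r3c2∈{7}] r3c2 is down to just 7. So r3c2=7.
Step 19. [r9c9∈{1,9}] col 9 places 1 nowhere but r9c9 ⇒ r9c9=1.
Step 20. [r7c5∈{3}] r7c5 is down to just 3. So r7c5=3.
Step 21. [r6c6∈{5}] r6c6 has the single candidate 5. So r6c6=5.
Step 22. [r7c2∈{5}] r7c2's peers cover all but 5, so r7c2=5.
Step 23. [r4c6∈{6}] nothing but 6 survives at r4c6. So r4c6=6.
Step 24. [r3c6∈{2}] r3c6 is down to just 2 ⇒ r3c6=2.
Step 25. [r6c3∈{2}] only 2 remains possible at r6c3, so r6c3=2.
Step 26. [r9c8∈{9}] nothing but 9 survives at r9c8. So r9c8=9.
Step 27. [r6c5∈{9}] only 9 remains possible at r6c5, so r6c5=9.
Step 28. [r6c7∈{1}] r6c7's peers cover all but 1 ⇒ r6c7=1.
Step 29. [r1c8∈{2}] r1c8 has the single candidate 2 ⇒ r1c8=2.
Step 30. [r3c3∈{8}] r3c3 has the single candidate 8. So r3c3=8.
Step 31. [r4c8∈{3}] r4c8 is down to just 3, so r4c8=3.
Step 32. [r7c6∈{1}] nothing but 1 survives at r7c6 ⇒ r7c6=1.
Step 33. [r6c8∈{7}] r6c8's peers cover all but 7, so r6c8=7.
Step 34. [r7c3∈{7}] r7c3's peers cover all but 7, so r7c3=7.
Step 35. [r4c4∈{8}] r4c4 is down to just 8, so r4c4=8.
Step 36. [r5c1∈{9}] only 9 remains possible at r5c1 ⇒ r5c1=9.
Step 37. [r3c9∈{9}] nothing but 9 survives at r3c9 ⇒ r3c9=9.
Step 38. [r9c7∈{5}] r9c7's peers cover all but 5. So r9c7=5.
Step 39. [r4c2∈{4}] only 4 remains possible at r4c2 ⇒ r4c2=4.

Answer: 1 9 6 5 7 3 4 2 8 / 3 2 4 1 8 9 6 5 7 / 5 7 8 4 6 2 3 1 9 / 7 4 1 8 2 6 9 3 5 / 9 3 5 7 1 4 2 8 6 / 8 6 2 3 9 5 1 7 4 / 6 5 7 9 3 1 8 4 2 / 4 1 9 2 5 8 7 6 3 / 2 8 3 6 4 7 5 9 1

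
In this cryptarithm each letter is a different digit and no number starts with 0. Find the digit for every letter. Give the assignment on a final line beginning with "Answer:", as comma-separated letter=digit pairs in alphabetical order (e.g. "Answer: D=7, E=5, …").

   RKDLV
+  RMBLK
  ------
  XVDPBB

Step 1. [col 1: V + K ≡ B (mod 10)] several values work for V in column 1 (V + K ≡ B (mod 10), carry-in 0); try V=5 ⇒ V=5.
Step 2. [col 1: V + K ≡ B (mod 10)] several values work for K in column 1 (V + K ≡ B (mod 10), carry-in 0); try K=8. So K=8.
Step 3. [col 1: V + K ≡ B (mod 10)] column 1: given V=5, K=8, carry-in 0, and digits 5,8 already taken and all letters distinct, V+K≡B (mod 10) forces B=3 ⇒ B=3.
Step 4. [X] adding two 5-digit numbers gives at most 5+1 digits, and here it does — X is that final carry and must be 1, so X=1.
Step 5. [col 2: L + L ≡ B (mod 10)] from column 2 (B=3, carry-in 1, digits 1,3,5,8 already taken and all letters distinct): L must equal 6. So L=6.
Step 6. [col 3: D + B ≡ P (mod 10)] in column 3 we have D+B≡P with carry-in 1; given B=3 and digits 1,3,5,6,8 already taken and all letters distinct, that pins D to 0. So D=0.
Step 7. [col 3: D + B ≡ P (mod 10)] column 3 reads D+B+carry(1)=P with D=0, B=3; with digits 0,1,3,5,6,8 already taken and all letters distinct, the only value for P is 4, so P=4.
Step 8. [col 4: K + M ≡ D (mod 10)] in column 4 we have K+M≡D with carry-in 0; given K=8, D=0 and digits 0,1,3,4,5,6,8 already taken and all letters distinct, that pins M to 2, so M=2.
Step 9. [col 5: R + R ≡ V (mod 10)] in column 5 we have R+R≡V with carry-in 1; given V=5 and digits 0,1,2,3,4,5,6,8 already taken and all letters distinct, that pins R to 7. So R=7.

Answer: B=3, D=0, K=8, L=6, M=2, P=4, R=7, V=5, X=1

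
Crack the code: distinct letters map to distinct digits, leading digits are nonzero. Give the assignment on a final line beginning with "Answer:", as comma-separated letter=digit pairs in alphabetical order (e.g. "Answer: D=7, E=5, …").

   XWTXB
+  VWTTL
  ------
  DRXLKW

Step 1. [col 1: B + L ≡ W (mod 10)] column 1 (B + L ≡ W (mod 10), carry-in 0) doesn't pin B yet; pick B=4 and continue, so B=4.
Step 2. [col 1: B + L ≡ W (mod 10)] L=5 is one option consistent with column 1 (B + L ≡ W (mod 10), carry-in 0) — take it ⇒ L=5.
Step 3. [col 1: B + L ≡ W (mod 10)] column 1: given B=4, L=5, carry-in 0, and digits 4,5 already taken and all letters distinct, B+L≡W (mod 10) forces W=9, so W=9.
Step 4. [col 2: X + T ≡ K (mod 10)] K=0 is one option consistent with column 2 (X + T ≡ K (mod 10), carry-in 0) — take it. So K=0.
Step 5. [col 2: X + T ≡ K (mod 10)] no forcing yet in column 2 (carry-in 0); X=8 is free and consistent — try it ⇒ X=8.
Step 6. [D] the sum has 6 digits but both addends have 5; that extra leading digit D is the final carry, namely 1 ⇒ D=1.
Step 7. [col 2: X + T ≡ K (mod 10)] in column 2 we have X+T≡K with carry-in 0; given X=8, K=0 and digits 0,1,4,5,8,9 already taken and all letters distinct, that pins T to 2. So T=2.
Step 8. [col 5: X + V ≡ R (mod 10)] column 5 reads X+V+carry(1)=R with X=8; with digits 0,1,2,4,5,8,9 already taken and all letters distinct, the only value for V is 7 ⇒ V=7.
Step 9. [col 5: X + V ≡ R (mod 10)] column 5: given X=8, V=7, carry-in 1, and digits 0,1,2,4,5,7,8,9 already taken and all letters distinct, X+V≡R (mod 10) forces R=6 ⇒ R=6.

Answer: B=4, D=1, K=0, L=5, R=6, T=2, V=7, W=9, X=8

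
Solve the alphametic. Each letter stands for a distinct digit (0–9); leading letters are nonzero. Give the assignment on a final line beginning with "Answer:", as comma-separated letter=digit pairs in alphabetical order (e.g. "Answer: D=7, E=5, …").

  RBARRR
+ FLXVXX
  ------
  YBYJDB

Step 1. [col 1: R + X ≡ B (mod 10)] several values work for B in column 1 (R + X ≡ B (mod 10), carry-in 0); try B=2. So B=2.
Step 2. [col 1: R + X ≡ B (mod 10)] X=8 is one option consistent with column 1 (R + X ≡ B (mod 10), carry-in 0) — take it ⇒ X=8.
Step 3. [col 1: R + X ≡ B (mod 10)] from column 1 (X=8, B=2, carry-in 0, digits 2,8 already taken and all letters distinct): R must equal 4. So R=4.
Step 4. [col 2: R + X ≡ D (mod 10)] column 2: given R=4, X=8, carry-in 1, and digits 2,4,8 already taken and all letters distinct, R+X≡D (mod 10) forces D=3, so D=3.
Step 5. [col 3: R + V ≡ J (mod 10)] column 3 (R + V ≡ J (mod 10), carry-in 1) doesn't pin V yet; pick V=5 and continue. So V=5.
Step 6. [col 3: R + V ≡ J (mod 10)] in column 3 we have R+V≡J with carry-in 1; given R=4, V=5 and digits 2,3,4,5,8 already taken and all letters distinct, that pins J to 0, so J=0.
Step 7. [col 4: A + X ≡ Y (mod 10)] column 4 reads A+X+carry(1)=Y with X=8; with digits 0,2,3,4,5,8 already taken and all letters distinct, the only value for A is 7 ⇒ A=7.
Step 8. [col 4: A + X ≡ Y (mod 10)] column 4: given A=7, X=8, carry-in 1, and digits 0,2,3,4,5,7,8 already taken and all letters distinct, A+X≡Y (mod 10) forces Y=6 ⇒ Y=6.
Step 9. [col 5: B + L ≡ B (mod 10)] column 5 reads B+L+carry(1)=B with B=2; with digits 0,2,3,4,5,6,7,8 already taken and all letters distinct, the only value for L is 9 ⇒ L=9.
Step 10. [col 6: R + F ≡ Y (mod 10)] column 6 reads R+F+carry(1)=Y with R=4, Y=6; with digits 0,2,3,4,5,6,7,8,9 already taken and all letters distinct, the only value for F is 1, so F=1.

Answer: A=7, B=2, D=3, F=1, J=0, L=9, R=4, V=5, X=8, Y=6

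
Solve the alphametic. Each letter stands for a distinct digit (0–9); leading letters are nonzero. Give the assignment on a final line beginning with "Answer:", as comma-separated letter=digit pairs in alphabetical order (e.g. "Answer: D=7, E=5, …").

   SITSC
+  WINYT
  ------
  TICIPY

Step 1. [col 1: C + T ≡ Y (mod 10)] T=1 is one option consistent with column 1 (C + T ≡ Y (mod 10), carry-in 0) — take it. So T=1.
Step 2. [col 1: C + T ≡ Y (mod 10)] several values work for Y in column 1 (C + T ≡ Y (mod 10), carry-in 0); try Y=3 ⇒ Y=3.
Step 3. [col 1: C + T ≡ Y (mod 10)] in column 1 we have C+T≡Y with carry-in 0; given T=1, Y=3 and digits 1,3 already taken and all letters distinct, that pins C to 2, so C=2.
Step 4. [col 2: S + Y ≡ P (mod 10)] column 2 (S + Y ≡ P (mod 10), carry-in 0) doesn't pin S yet; pick S=7 and continue, so S=7.
Step 5. [col 2: S + Y ≡ P (mod 10)] column 2 reads S+Y+carry(0)=P with S=7, Y=3; with digits 1,2,3,7 already taken and all letters distinct, the only value for P is 0, so P=0.
Step 6. [col 3: T + N ≡ I (mod 10)] several values work for N in column 3 (T + N ≡ I (mod 10), carry-in 1); try N=4. So N=4.
Step 7. [col 3: T + N ≡ I (mod 10)] from column 3 (T=1, N=4, carry-in 1, digits 0,1,2,3,4,7 already taken and all letters distinct): I must equal 6 ⇒ I=6.
Step 8. [col 5: S + W ≡ I (mod 10)] in column 5 we have S+W≡I with carry-in 1; given S=7, I=6 and digits 0,1,2,3,4,6,7 already taken and all letters distinct, that pins W to 8. So W=8.

Answer: C=2, I=6, N=4, P=0, S=7, T=1, W=8, Y=3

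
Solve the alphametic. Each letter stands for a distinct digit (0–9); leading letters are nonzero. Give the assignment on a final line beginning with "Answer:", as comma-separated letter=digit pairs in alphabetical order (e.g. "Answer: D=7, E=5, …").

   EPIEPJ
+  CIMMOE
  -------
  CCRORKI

Step 1. [col 1: J + E ≡ I (mod 10)] no forcing yet in column 1 (carry-in 0); I=5 is free and consistent — try it. So I=5.
Step 2. [col 1: J + E ≡ I (mod 10)] column 1 (J + E ≡ I (mod 10), carry-in 0) doesn't pin E yet; pick E=9 and continue, so E=9.
Step 3. [col 1: J + E ≡ I (mod 10)] from column 1 (E=9, I=5, carry-in 0, digits 5,9 already taken and all letters distinct): J must equal 6. So J=6.
Step 4. [col 2: P + O ≡ K (mod 10)] column 2 (P + O ≡ K (mod 10), carry-in 1) doesn't pin K yet; pick K=8 and continue ⇒ K=8.
Step 5. [col 2: P + O ≡ K (mod 10)] no forcing yet in column 2 (carry-in 1); P=7 is free and consistent — try it. So P=7.
Step 6. [C] adding two 6-digit numbers gives at most 6+1 digits, and here it does — C is that final carry and must be 1. So C=1.
Step 7. [col 2: P + O ≡ K (mod 10)] from column 2 (P=7, K=8, carry-in 1, digits 1,5,6,7,8,9 already taken and all letters distinct): O must equal 0. So O=0.
Step 8. [col 3: E + M ≡ R (mod 10)] several values work for R in column 3 (E + M ≡ R (mod 10), carry-in 0); try R=3 ⇒ R=3.
Step 9. [col 3: E + M ≡ R (mod 10)] column 3 reads E+M+carry(0)=R with E=9, R=3; with digits 0,1,3,5,6,7,8,9 already taken and all letters distinct, the only value for M is 4 ⇒ M=4.

Answer: C=1, E=9, I=5, J=6, K=8, M=4, O=0, P=7, R=3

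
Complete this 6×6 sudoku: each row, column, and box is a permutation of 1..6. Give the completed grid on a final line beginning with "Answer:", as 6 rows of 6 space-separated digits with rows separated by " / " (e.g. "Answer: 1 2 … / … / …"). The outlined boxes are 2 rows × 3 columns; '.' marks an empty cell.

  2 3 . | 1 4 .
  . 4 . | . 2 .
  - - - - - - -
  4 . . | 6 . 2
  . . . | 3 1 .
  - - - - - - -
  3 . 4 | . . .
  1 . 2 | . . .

Step 1. [r2c4∈{5}] nothing but 5 survives at r2c4 ⇒ r2c4=5.
Step 2. [r4c1∈{5,6}] col 1 places 5 nowhere but r4c1, so r4c1=5.
Step 3. [r1c6∈{6}] r1c6 is down to just 6, so r1c6=6.
Step 4. [r6c5∈{3,5,6}] in col 5, 3 fits only at r6c5, so r6c5=3.
Step 5. [r6c2∈{5,6}] across row 6, 6 lands solely at r6c2 ⇒ r6c2=6.
Step 6. [r6c6∈{4,5}] across row 6, 5 lands solely at r6c6, so r6c6=5.
Step 7. [r2c3∈{1,6}] 1 has one home in row 2: r2c3. So r2c3=1.
Step 8. [r5c2∈{5}] only 5 remains possible at r5c2, so r5c2=5.
Step 9. [r6c4∈{4}] only 4 remains possible at r6c4, so r6c4=4.
Step 10. [r5c6∈{1}] r5c6's peers cover all but 1. So r5c6=1.
Step 11. [r3c5∈{5}] r3c5 is down to just 5, so r3c5=5.
Step 12. [r4c2∈{2}] r4c2's peers cover all but 2. So r4c2=2.
Step 13. [r3c3∈{3}] r3c3's peers cover all but 3. So r3c3=3.
Step 14. [r5c4∈{2}] nothing but 2 survives at r5c4, so r5c4=2.
Step 15. [r4c6∈{4}] only 4 remains possible at r4c6. So r4c6=4.
Step 16. [r2c6∈{3}] r2c6's peers cover all but 3, so r2c6=3.
Step 17. [r3c2∈{1}] only 1 remains possible at r3c2, so r3c2=1.
Step 18. [r2c1∈{6}] r2c1 is down to just 6. So r2c1=6.
Step 19. [r4c3∈{6}] nothing but 6 survives at r4c3. So r4c3=6.
Step 20. [r1c3∈{5}] only 5 remains possible at r1c3 ⇒ r1c3=5.
Step 21. [r5c5∈{6}] only 6 remains possible at r5c5, so r5c5=6.

Answer: 2 3 5 1 4 6 / 6 4 1 5 2 3 / 4 1 3 6 5 2 / 5 2 6 3 1 4 / 3 5 4 2 6 1 / 1 6 2 4 3 5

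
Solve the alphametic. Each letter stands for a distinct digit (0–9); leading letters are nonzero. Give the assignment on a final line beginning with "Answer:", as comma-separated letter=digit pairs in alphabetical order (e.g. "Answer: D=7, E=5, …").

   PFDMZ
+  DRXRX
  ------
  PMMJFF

Step 1. [col 1: Z + X ≡ F (mod 10)] column 1 (Z + X ≡ F (mod 10), carry-in 0) doesn't pin F yet; pick F=5 and continue. So F=5.
Step 2. [col 1: Z + X ≡ F (mod 10)] column 1 (Z + X ≡ F (mod 10), carry-in 0) doesn't pin Z yet; pick Z=6 and continue. So Z=6.
Step 3. [P] the sum has 6 digits but both addends have 5; that extra leading digit P is the final carry, namely 1. So P=1.
Step 4. [col 1: Z + X ≡ F (mod 10)] column 1: given Z=6, F=5, carry-in 0, and digits 1,5,6 already taken and all letters distinct, Z+X≡F (mod 10) forces X=9 ⇒ X=9.
Step 5. [col 2: M + R ≡ F (mod 10)] column 2 (M + R ≡ F (mod 10), carry-in 1) doesn't pin M yet; pick M=0 and continue, so M=0.
Step 6. [col 2: M + R ≡ F (mod 10)] from column 2 (M=0, F=5, carry-in 1, digits 0,1,5,6,9 already taken and all letters distinct): R must equal 4 ⇒ R=4.
Step 7. [col 3: D + X ≡ J (mod 10)] D=8 is one option consistent with column 3 (D + X ≡ J (mod 10), carry-in 0) — take it, so D=8.
Step 8. [col 3: D + X ≡ J (mod 10)] column 3 reads D+X+carry(0)=J with D=8, X=9; with digits 0,1,4,5,6,8,9 already taken and all letters distinct, the only value for J is 7, so J=7.

Answer: D=8, F=5, J=7, M=0, P=1, R=4, X=9, Z=6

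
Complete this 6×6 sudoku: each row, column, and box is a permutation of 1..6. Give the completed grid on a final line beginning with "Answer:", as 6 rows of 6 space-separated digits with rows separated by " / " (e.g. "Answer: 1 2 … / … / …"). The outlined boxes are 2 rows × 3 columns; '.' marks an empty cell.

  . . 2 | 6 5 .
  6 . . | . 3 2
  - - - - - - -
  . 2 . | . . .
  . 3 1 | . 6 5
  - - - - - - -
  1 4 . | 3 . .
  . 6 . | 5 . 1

Step 1. [r4c1∈{4}] r4c1's peers cover all but 4. So r4c1=4.
Step 2. [r2c4∈{1,4}] box 2 places 1 nowhere but r2c4 ⇒ r2c4=1.
Step 3. [r6c5∈{2,4}] in row 6, 4 fits only at r6c5, so r6c5=4.
Step 4. [r5c3∈{5}] r5c3 is down to just 5, so r5c3=5.
Step 5. [r3c4∈{4}] only 4 remains possible at r3c4 ⇒ r3c4=4.
Step 6. [r6c1∈{2,3}] r6c1 is the only open cell in row 6 admitting 2. So r6c1=2.
Step 7. [r5c6∈{6}] only 6 remains possible at r5c6, so r5c6=6.
Step 8. [r5c5∈{2}] r5c5 has the single candidate 2, so r5c5=2.
Step 9. [r6c3∈{3}] r6c3's peers cover all but 3 ⇒ r6c3=3.
Step 10. [r2c3∈{4}] r2c3 has the single candidate 4, so r2c3=4.
Step 11. [r3c5∈{1}] nothing but 1 survives at r3c5. So r3c5=1.
Step 12. [r4c4∈{2}] only 2 remains possible at r4c4. So r4c4=2.
Step 13. [r3c1∈{5}] nothing but 5 survives at r3c1, so r3c1=5.
Step 14. [r1c6∈{4}] r1c6 is down to just 4 ⇒ r1c6=4.
Step 15. [r3c6∈{3}] r3c6's peers cover all but 3. So r3c6=3.
Step 16. [r1c1∈{3}] r1c1 is down to just 3 ⇒ r1c1=3.
Step 17. [r3c3∈{6}] r3c3 is down to just 6 ⇒ r3c3=6.
Step 18. [r2c2∈{5}] only 5 remains possible at r2c2. So r2c2=5.
Step 19. [r1c2∈{1}] only 1 remains possible at r1c2. So r1c2=1.

Answer: 3 1 2 6 5 4 / 6 5 4 1 3 2 / 5 2 6 4 1 3 / 4 3 1 2 6 5 / 1 4 5 3 2 6 / 2 6 3 5 4 1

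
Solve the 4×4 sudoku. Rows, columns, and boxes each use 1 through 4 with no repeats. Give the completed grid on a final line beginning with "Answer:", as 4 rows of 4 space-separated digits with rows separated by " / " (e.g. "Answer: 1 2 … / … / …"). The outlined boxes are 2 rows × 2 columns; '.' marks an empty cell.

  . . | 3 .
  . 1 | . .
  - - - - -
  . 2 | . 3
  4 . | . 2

Step 1. [r2c3∈{2,4}] r2c3 is the only open cell in col 3 admitting 2 ⇒ r2c3=2.
Step 2. [r1c4∈{1,4}] across row 1, 1 lands solely at r1c4, so r1c4=1.
Step 3. [r3c1∈{1}] nothing but 1 survives at r3c1 ⇒ r3c1=1.
Step 4. [r4c2∈{3}] nothing but 3 survives at r4c2. So r4c2=3.
Step 5. [r1c1∈{2}] r1c1 is down to just 2, so r1c1=2.
Step 6. [r2c1∈{3}] nothing but 3 survives at r2c1 ⇒ r2c1=3.
Step 7. [r2c4∈{4}] r2c4's peers cover all but 4, so r2c4=4.
Step 8. [r3c3∈{4}] r3c3 has the single candidate 4, so r3c3=4.
Step 9. [r4c3∈{1}] only 1 remains possible at r4c3. So r4c3=1.
Step 10. [r1c2∈{4}] r1c2's peers cover all but 4, so r1c2=4.

Answer: 2 4 3 1 / 3 1 2 4 / 1 2 4 3 / 4 3 1 2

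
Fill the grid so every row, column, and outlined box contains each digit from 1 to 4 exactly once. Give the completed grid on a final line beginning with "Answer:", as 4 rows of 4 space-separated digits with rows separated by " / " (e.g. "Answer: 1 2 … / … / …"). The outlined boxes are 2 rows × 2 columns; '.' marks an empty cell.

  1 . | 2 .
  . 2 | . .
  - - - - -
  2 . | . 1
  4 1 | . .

Step 1. [r4c3∈{3}] r4c3 is down to just 3. So r4c3=3.
Step 2. [r2c1∈{3}] r2c1's peers cover all but 3, so r2c1=3.
Step 3. [r2c4∈{4}] r2c4 has the single candidate 4 ⇒ r2c4=4.
Step 4. [r1c4∈{3}] r1c4's peers cover all but 3. So r1c4=3.
Step 5. [r1c2∈{4}] r1c2's peers cover all but 4. So r1c2=4.
Step 6. [r3c2∈{3}] r3c2's peers cover all but 3 ⇒ r3c2=3.
Step 7. [r3c3∈{4}] r3c3 is down to just 4 ⇒ r3c3=4.
Step 8. [r2c3∈{1}] r2c3's peers cover all but 1, so r2c3=1.
Step 9. [r4c4∈{2}] only 2 remains possible at r4c4 ⇒ r4c4=2.

Answer: 1 4 2 3 / 3 2 1 4 / 2 3 4 1 / 4 1 3 2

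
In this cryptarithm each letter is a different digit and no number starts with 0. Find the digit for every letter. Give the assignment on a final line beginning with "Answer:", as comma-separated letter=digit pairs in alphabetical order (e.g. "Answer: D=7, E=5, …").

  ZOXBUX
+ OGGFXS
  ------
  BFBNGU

Step 1. [col 1: X + S ≡ U (mod 10)] U=5 is one option consistent with column 1 (X + S ≡ U (mod 10), carry-in 0) — take it ⇒ U=5.
Step 2. [col 1: X + S ≡ U (mod 10)] column 1 (X + S ≡ U (mod 10), carry-in 0) doesn't pin X yet; pick X=8 and continue. So X=8.
Step 3. [col 1: X + S ≡ U (mod 10)] column 1: given X=8, U=5, carry-in 0, and digits 5,8 already taken and all letters distinct, X+S≡U (mod 10) forces S=7 ⇒ S=7.
Step 4. [col 2: U + X ≡ G (mod 10)] from column 2 (U=5, X=8, carry-in 1, digits 5,7,8 already taken and all letters distinct): G must equal 4 ⇒ G=4.
Step 5. [col 3: B + F ≡ N (mod 10)] several values work for B in column 3 (B + F ≡ N (mod 10), carry-in 1); try B=3 ⇒ B=3.
Step 6. [col 3: B + F ≡ N (mod 10)] several values work for F in column 3 (B + F ≡ N (mod 10), carry-in 1); try F=6. So F=6.
Step 7. [col 3: B + F ≡ N (mod 10)] from column 3 (B=3, F=6, carry-in 1, digits 3,4,5,6,7,8 already taken and all letters distinct): N must equal 0, so N=0.
Step 8. [col 5: O + G ≡ F (mod 10)] in column 5 we have O+G≡F with carry-in 1; given G=4, F=6 and digits 0,3,4,5,6,7,8 already taken and all letters distinct, that pins O to 1. So O=1.
Step 9. [col 6: Z + O ≡ B (mod 10)] from column 6 (O=1, B=3, carry-in 0, digits 0,1,3,4,5,6,7,8 already taken and all letters distinct): Z must equal 2 ⇒ Z=2.

Answer: B=3, F=6, G=4, N=0, O=1, S=7, U=5, X=8, Z=2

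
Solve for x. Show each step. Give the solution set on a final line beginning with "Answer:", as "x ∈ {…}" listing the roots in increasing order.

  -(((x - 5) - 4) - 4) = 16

Step 1. [-(((x - 5) - 4) - 4) = 16] leading − — multiply by −1. So neg: ((x - 5) - 4) - 4 = -16.
Step 2. [((x - 5) - 4) - 4 = -16] 4 comes off first (add 4). So sub: (x - 5) - 4 = -12.
Step 3. [(x - 5) - 4 = -12] the outer -4 inverts by adding 4 ⇒ sub: x - 5 = -8.
Step 4. [x - 5 = -8] the outer -5 inverts by adding 5 ⇒ sub: x = -3.

Answer: x ∈ {-3}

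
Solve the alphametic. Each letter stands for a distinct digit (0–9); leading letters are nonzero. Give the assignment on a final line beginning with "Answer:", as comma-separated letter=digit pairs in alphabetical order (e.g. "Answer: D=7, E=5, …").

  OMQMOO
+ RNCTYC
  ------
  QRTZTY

Step 1. [col 1: O + C ≡ Y (mod 10)] C=5 is one option consistent with column 1 (O + C ≡ Y (mod 10), carry-in 0) — take it ⇒ C=5.
Step 2. [col 1: O + C ≡ Y (mod 10)] column 1 (O + C ≡ Y (mod 10), carry-in 0) doesn't pin O yet; pick O=3 and continue ⇒ O=3.
Step 3. [col 1: O + C ≡ Y (mod 10)] column 1: given O=3, C=5, carry-in 0, and digits 3,5 already taken and all letters distinct, O+C≡Y (mod 10) forces Y=8. So Y=8.
Step 4. [col 2: O + Y ≡ T (mod 10)] in column 2 we have O+Y≡T with carry-in 0; given O=3, Y=8 and digits 3,5,8 already taken and all letters distinct, that pins T to 1. So T=1.
Step 5. [col 3: M + T ≡ Z (mod 10)] column 3 (M + T ≡ Z (mod 10), carry-in 1) doesn't pin Z yet; pick Z=9 and continue ⇒ Z=9.
Step 6. [col 3: M + T ≡ Z (mod 10)] column 3: given T=1, Z=9, carry-in 1, and digits 1,3,5,8,9 already taken and all letters distinct, M+T≡Z (mod 10) forces M=7, so M=7.
Step 7. [col 4: Q + C ≡ T (mod 10)] column 4 reads Q+C+carry(0)=T with C=5, T=1; with digits 1,3,5,7,8,9 already taken and all letters distinct, the only value for Q is 6 ⇒ Q=6.
Step 8. [col 5: M + N ≡ R (mod 10)] column 5 (M + N ≡ R (mod 10), carry-in 1) doesn't pin R yet; pick R=2 and continue ⇒ R=2.
Step 9. [col 5: M + N ≡ R (mod 10)] from column 5 (M=7, R=2, carry-in 1, digits 1,2,3,5,6,7,8,9 already taken and all letters distinct): N must equal 4, so N=4.

Answer: C=5, M=7, N=4, O=3, Q=6, R=2, T=1, Y=8, Z=9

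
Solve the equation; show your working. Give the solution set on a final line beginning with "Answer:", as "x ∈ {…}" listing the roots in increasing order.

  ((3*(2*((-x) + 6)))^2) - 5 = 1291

Step 1. [((3*(2*((-x) + 6)))^2) - 5 = 1291] peel the -5: add 5 from each side ⇒ sub: (3*(2*((-x) + 6)))^2 = 1296.
Step 2. [(3*(2*((-x) + 6)))^2 = 1296] LHS squared, RHS 1296 ≥ 0: apply √ (±). So sqrt: 3*(2*((-x) + 6)) = 36 or -36.
Step 3. [3*(2*((-x) + 6)) = 36 or -36] 3·(inner) — divide through by 3 ⇒ div: 2*((-x) + 6) = 12 or -12.
Step 4. [2*((-x) + 6) = 12 or -12] leading coefficient 2: divide by 2 ⇒ div: (-x) + 6 = 6 or -6.
Step 5. [(-x) + 6 = 6 or -6] subtract 6: x sits inside (… + 6) ⇒ sub: -x = 0 or -12.
Step 6. [-x = 0 or -12] leading − — multiply by −1, so neg: x = 0 or 12.

Answer: x ∈ {0, 12}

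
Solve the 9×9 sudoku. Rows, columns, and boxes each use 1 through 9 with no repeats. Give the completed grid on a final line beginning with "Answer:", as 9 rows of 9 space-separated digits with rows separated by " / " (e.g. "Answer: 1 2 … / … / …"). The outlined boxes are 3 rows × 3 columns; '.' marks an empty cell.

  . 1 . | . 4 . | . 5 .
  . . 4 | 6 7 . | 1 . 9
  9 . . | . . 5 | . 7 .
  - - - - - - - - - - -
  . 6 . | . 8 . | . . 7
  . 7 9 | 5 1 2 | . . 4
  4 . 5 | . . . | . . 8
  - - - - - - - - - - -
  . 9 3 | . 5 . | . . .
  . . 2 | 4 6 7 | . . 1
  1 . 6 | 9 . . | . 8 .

Step 1. [r4c4∈{3}] r4c4 is down to just 3 ⇒ r4c4=3.
Step 2. [r3c3∈{8}] r3c3's peers cover all but 8. So r3c3=8.
Step 3. [r9c6∈{3}] r9c6 is down to just 3, so r9c6=3.
Step 4. [r1c1∈{2,3,6,7}] across col 1, 6 lands solely at r1c1, so r1c1=6.
Step 5. [r6c8∈{1,2,3,6,9}] r6c8 is the only open cell in row 6 admitting 1 ⇒ r6c8=1.
Step 6. [r3c7∈{2,3,4,6}] across row 3, 4 lands solely at r3c7. So r3c7=4.
Step 7. [r9c5∈{2}] r9c5's peers cover all but 2, so r9c5=2.
Step 8. [r1c7∈{2,3,8}] col 7 places 8 nowhere but r1c7. So r1c7=8.
Step 9. [r4c1∈{2}] only 2 remains possible at r4c1 ⇒ r4c1=2.
Step 10. [r6c7∈{2,3,6,9}] 2 has one home in row 6: r6c7. So r6c7=2.
Step 11. [r8c2∈{5,8}] across col 2, 8 lands solely at r8c2. So r8c2=8.
Step 12. [r1c9∈{2,3}] row 1 places 3 nowhere but r1c9 ⇒ r1c9=3.
Step 13. [r4c8∈{9}] nothing but 9 survives at r4c8. So r4c8=9.
Step 14. [r2c8∈{2}] r2c8 is down to just 2, so r2c8=2.
Step 15. [r6c2∈{3}] r6c2 has the single candidate 3 ⇒ r6c2=3.
Step 16. [r8c1∈{5}] nothing but 5 survives at r8c1 ⇒ r8c1=5.
Step 17. [r3c4∈{1,2}] row 3 places 1 nowhere but r3c4. So r3c4=1.
Step 18. [r9c7∈{5,7}] 7 has one home in row 9: r9c7 ⇒ r9c7=7.
Step 19. [r7c7∈{6}] r7c7's peers cover all but 6, so r7c7=6.
Step 20. [r8c8∈{3}] r8c8's peers cover all but 3. So r8c8=3.
Step 21. [r6c5∈{9}] r6c5's peers cover all but 9, so r6c5=9.
Step 22. [r2c6∈{8}] r2c6 is down to just 8. So r2c6=8.
Step 23. [r5c8∈{6}] r5c8 has the single candidate 6, so r5c8=6.
Step 24. [r2c2∈{5}] nothing but 5 survives at r2c2 ⇒ r2c2=5.
Step 25. [r1c4∈{2}] r1c4 has the single candidate 2. So r1c4=2.
Step 26. [r3c2∈{2}] r3c2's peers cover all but 2. So r3c2=2.
Step 27. [r9c9∈{5}] r9c9 has the single candidate 5. So r9c9=5.
Step 28. [r1c6∈{9}] r1c6 is down to just 9, so r1c6=9.
Step 29. [r3c9∈{6}] only 6 remains possible at r3c9 ⇒ r3c9=6.
Step 30. [r4c7∈{5}] r4c7 is down to just 5, so r4c7=5.
Step 31. [r4c6∈{4}] r4c6 is down to just 4, so r4c6=4.
Step 32. [r6c6∈{6}] r6c6 has the single candidate 6. So r6c6=6.
Step 33. [r7c6∈{1}] nothing but 1 survives at r7c6. So r7c6=1.
Step 34. [r5c7∈{3}] nothing but 3 survives at r5c7, so r5c7=3.
Step 35. [r7c4∈{8}] nothing but 8 survives at r7c4, so r7c4=8.
Step 36. [r3c5∈{3}] r3c5 has the single candidate 3. So r3c5=3.
Step 37. [r4c3∈{1}] r4c3's peers cover all but 1. So r4c3=1.
Step 38. [r5c1∈{8}] nothing but 8 survives at r5c1, so r5c1=8.
Step 39. [r1c3∈{7}] nothing but 7 survives at r1c3 ⇒ r1c3=7.
Step 40. [r6c4∈{7}] r6c4 is down to just 7 ⇒ r6c4=7.
Step 41. [r2c1∈{3}] nothing but 3 survives at r2c1. So r2c1=3.
Step 42. [r7c9∈{2}] r7c9 is down to just 2, so r7c9=2.
Step 43. [r8c7∈{9}] r8c7 is down to just 9 ⇒ r8c7=9.
Step 44. [r7c1∈{7}] nothing but 7 survives at r7c1, so r7c1=7.
Step 45. [r9c2∈{4}] r9c2 is down to just 4 ⇒ r9c2=4.
Step 46. [r7c8∈{4}] r7c8 is down to just 4, so r7c8=4.

Answer: 6 1 7 2 4 9 8 5 3 / 3 5 4 6 7 8 1 2 9 / 9 2 8 1 3 5 4 7 6 / 2 6 1 3 8 4 5 9 7 / 8 7 9 5 1 2 3 6 4 / 4 3 5 7 9 6 2 1 8 / 7 9 3 8 5 1 6 4 2 / 5 8 2 4 6 7 9 3 1 / 1 4 6 9 2 3 7 8 5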